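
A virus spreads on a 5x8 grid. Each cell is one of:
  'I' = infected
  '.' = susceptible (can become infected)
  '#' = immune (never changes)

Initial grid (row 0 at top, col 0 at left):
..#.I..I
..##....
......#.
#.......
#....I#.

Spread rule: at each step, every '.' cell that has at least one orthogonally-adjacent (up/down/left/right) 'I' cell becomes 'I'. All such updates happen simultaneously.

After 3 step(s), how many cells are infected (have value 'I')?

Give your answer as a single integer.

Step 0 (initial): 3 infected
Step 1: +7 new -> 10 infected
Step 2: +8 new -> 18 infected
Step 3: +4 new -> 22 infected

Answer: 22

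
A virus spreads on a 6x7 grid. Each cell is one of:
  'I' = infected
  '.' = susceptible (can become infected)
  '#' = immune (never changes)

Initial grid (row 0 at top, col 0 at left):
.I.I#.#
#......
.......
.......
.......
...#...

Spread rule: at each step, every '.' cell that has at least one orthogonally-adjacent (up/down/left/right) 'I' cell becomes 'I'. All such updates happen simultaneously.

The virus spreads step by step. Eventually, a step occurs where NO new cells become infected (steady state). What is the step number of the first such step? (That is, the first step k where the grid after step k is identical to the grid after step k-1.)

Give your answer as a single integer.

Step 0 (initial): 2 infected
Step 1: +4 new -> 6 infected
Step 2: +4 new -> 10 infected
Step 3: +6 new -> 16 infected
Step 4: +8 new -> 24 infected
Step 5: +6 new -> 30 infected
Step 6: +5 new -> 35 infected
Step 7: +2 new -> 37 infected
Step 8: +1 new -> 38 infected
Step 9: +0 new -> 38 infected

Answer: 9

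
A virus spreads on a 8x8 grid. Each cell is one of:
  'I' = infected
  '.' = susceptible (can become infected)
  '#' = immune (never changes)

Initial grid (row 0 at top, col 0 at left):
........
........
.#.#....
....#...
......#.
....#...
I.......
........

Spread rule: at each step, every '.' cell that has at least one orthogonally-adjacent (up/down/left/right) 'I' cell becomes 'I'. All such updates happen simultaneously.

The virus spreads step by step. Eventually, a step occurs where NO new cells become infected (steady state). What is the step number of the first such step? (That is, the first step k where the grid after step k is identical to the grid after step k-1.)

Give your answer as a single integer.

Answer: 14

Derivation:
Step 0 (initial): 1 infected
Step 1: +3 new -> 4 infected
Step 2: +4 new -> 8 infected
Step 3: +5 new -> 13 infected
Step 4: +6 new -> 19 infected
Step 5: +5 new -> 24 infected
Step 6: +8 new -> 32 infected
Step 7: +6 new -> 38 infected
Step 8: +5 new -> 43 infected
Step 9: +5 new -> 48 infected
Step 10: +5 new -> 53 infected
Step 11: +3 new -> 56 infected
Step 12: +2 new -> 58 infected
Step 13: +1 new -> 59 infected
Step 14: +0 new -> 59 infected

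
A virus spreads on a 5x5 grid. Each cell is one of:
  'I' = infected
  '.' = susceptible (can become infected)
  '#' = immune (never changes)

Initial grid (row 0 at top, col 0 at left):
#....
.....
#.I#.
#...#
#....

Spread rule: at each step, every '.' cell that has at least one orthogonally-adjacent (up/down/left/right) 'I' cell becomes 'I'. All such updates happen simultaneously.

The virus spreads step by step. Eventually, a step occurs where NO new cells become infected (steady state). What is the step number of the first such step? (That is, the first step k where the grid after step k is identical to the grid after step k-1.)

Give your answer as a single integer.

Answer: 5

Derivation:
Step 0 (initial): 1 infected
Step 1: +3 new -> 4 infected
Step 2: +6 new -> 10 infected
Step 3: +6 new -> 16 infected
Step 4: +3 new -> 19 infected
Step 5: +0 new -> 19 infected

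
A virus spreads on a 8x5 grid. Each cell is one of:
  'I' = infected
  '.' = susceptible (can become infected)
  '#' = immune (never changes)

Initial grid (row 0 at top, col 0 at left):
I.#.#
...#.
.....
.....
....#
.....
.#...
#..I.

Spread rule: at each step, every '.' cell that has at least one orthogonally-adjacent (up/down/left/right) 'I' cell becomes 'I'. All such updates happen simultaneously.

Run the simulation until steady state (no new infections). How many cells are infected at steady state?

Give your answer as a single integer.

Step 0 (initial): 2 infected
Step 1: +5 new -> 7 infected
Step 2: +6 new -> 13 infected
Step 3: +6 new -> 19 infected
Step 4: +6 new -> 25 infected
Step 5: +5 new -> 30 infected
Step 6: +2 new -> 32 infected
Step 7: +1 new -> 33 infected
Step 8: +0 new -> 33 infected

Answer: 33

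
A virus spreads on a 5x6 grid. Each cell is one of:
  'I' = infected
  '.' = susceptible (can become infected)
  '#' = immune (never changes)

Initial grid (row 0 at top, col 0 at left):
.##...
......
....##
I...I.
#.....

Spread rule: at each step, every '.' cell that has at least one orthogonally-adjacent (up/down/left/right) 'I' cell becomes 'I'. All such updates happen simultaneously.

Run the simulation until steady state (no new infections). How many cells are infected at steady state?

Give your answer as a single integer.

Step 0 (initial): 2 infected
Step 1: +5 new -> 7 infected
Step 2: +7 new -> 14 infected
Step 3: +5 new -> 19 infected
Step 4: +3 new -> 22 infected
Step 5: +2 new -> 24 infected
Step 6: +1 new -> 25 infected
Step 7: +0 new -> 25 infected

Answer: 25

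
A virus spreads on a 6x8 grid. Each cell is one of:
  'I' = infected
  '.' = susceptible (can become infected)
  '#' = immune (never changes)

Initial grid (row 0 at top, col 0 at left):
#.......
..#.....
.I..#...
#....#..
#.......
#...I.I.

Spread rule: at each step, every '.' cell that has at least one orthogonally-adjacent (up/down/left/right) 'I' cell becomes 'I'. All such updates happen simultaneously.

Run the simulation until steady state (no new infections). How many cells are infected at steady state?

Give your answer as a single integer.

Answer: 41

Derivation:
Step 0 (initial): 3 infected
Step 1: +9 new -> 12 infected
Step 2: +11 new -> 23 infected
Step 3: +7 new -> 30 infected
Step 4: +5 new -> 35 infected
Step 5: +4 new -> 39 infected
Step 6: +2 new -> 41 infected
Step 7: +0 new -> 41 infected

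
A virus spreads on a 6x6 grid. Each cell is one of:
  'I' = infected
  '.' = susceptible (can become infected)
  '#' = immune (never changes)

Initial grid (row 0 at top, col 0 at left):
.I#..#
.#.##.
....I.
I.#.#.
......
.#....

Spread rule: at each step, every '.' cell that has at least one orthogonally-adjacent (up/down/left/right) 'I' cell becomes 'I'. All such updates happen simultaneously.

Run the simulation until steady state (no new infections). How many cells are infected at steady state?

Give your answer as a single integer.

Answer: 26

Derivation:
Step 0 (initial): 3 infected
Step 1: +6 new -> 9 infected
Step 2: +8 new -> 17 infected
Step 3: +4 new -> 21 infected
Step 4: +4 new -> 25 infected
Step 5: +1 new -> 26 infected
Step 6: +0 new -> 26 infected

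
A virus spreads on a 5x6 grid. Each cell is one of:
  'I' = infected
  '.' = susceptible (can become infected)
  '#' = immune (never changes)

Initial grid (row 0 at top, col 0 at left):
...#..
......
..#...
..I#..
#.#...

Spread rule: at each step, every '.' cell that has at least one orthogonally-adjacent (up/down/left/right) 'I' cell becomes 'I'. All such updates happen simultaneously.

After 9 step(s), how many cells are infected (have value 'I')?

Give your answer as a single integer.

Step 0 (initial): 1 infected
Step 1: +1 new -> 2 infected
Step 2: +3 new -> 5 infected
Step 3: +2 new -> 7 infected
Step 4: +3 new -> 10 infected
Step 5: +3 new -> 13 infected
Step 6: +2 new -> 15 infected
Step 7: +3 new -> 18 infected
Step 8: +3 new -> 21 infected
Step 9: +2 new -> 23 infected

Answer: 23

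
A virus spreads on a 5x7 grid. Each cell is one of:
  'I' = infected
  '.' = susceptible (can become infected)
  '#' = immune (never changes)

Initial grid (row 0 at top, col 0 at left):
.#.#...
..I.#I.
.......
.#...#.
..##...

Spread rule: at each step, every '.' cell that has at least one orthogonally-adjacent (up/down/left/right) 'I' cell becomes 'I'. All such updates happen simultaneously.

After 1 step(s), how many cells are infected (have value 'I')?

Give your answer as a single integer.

Answer: 9

Derivation:
Step 0 (initial): 2 infected
Step 1: +7 new -> 9 infected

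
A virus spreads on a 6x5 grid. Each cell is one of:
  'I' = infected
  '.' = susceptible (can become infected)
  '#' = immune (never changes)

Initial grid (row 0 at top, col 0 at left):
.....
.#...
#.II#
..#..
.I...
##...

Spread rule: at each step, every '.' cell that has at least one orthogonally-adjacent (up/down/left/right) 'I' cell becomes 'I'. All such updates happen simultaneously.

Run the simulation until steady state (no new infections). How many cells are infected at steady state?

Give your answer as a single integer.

Step 0 (initial): 3 infected
Step 1: +7 new -> 10 infected
Step 2: +7 new -> 17 infected
Step 3: +4 new -> 21 infected
Step 4: +2 new -> 23 infected
Step 5: +1 new -> 24 infected
Step 6: +0 new -> 24 infected

Answer: 24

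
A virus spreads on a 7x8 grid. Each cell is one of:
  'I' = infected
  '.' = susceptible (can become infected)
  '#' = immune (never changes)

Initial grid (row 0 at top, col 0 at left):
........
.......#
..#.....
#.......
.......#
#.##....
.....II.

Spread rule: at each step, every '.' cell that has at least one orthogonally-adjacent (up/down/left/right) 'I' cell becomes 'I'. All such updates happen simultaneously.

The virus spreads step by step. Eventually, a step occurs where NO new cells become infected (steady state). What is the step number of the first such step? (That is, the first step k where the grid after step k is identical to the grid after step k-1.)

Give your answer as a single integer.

Step 0 (initial): 2 infected
Step 1: +4 new -> 6 infected
Step 2: +5 new -> 11 infected
Step 3: +4 new -> 15 infected
Step 4: +6 new -> 21 infected
Step 5: +8 new -> 29 infected
Step 6: +6 new -> 35 infected
Step 7: +5 new -> 40 infected
Step 8: +3 new -> 43 infected
Step 9: +3 new -> 46 infected
Step 10: +2 new -> 48 infected
Step 11: +1 new -> 49 infected
Step 12: +0 new -> 49 infected

Answer: 12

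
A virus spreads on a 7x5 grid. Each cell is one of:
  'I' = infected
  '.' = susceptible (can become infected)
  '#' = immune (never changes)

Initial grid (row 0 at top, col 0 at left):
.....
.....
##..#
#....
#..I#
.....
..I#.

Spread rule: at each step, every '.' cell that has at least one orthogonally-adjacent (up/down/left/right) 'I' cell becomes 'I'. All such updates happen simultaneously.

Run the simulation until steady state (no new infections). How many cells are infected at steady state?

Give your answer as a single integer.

Answer: 28

Derivation:
Step 0 (initial): 2 infected
Step 1: +5 new -> 7 infected
Step 2: +7 new -> 14 infected
Step 3: +5 new -> 19 infected
Step 4: +3 new -> 22 infected
Step 5: +3 new -> 25 infected
Step 6: +2 new -> 27 infected
Step 7: +1 new -> 28 infected
Step 8: +0 new -> 28 infected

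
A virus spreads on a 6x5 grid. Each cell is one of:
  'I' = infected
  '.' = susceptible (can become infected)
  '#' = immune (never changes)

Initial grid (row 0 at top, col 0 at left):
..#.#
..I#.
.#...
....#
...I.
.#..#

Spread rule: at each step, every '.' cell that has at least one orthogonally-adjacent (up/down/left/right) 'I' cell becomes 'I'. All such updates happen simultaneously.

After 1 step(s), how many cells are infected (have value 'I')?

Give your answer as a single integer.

Step 0 (initial): 2 infected
Step 1: +6 new -> 8 infected

Answer: 8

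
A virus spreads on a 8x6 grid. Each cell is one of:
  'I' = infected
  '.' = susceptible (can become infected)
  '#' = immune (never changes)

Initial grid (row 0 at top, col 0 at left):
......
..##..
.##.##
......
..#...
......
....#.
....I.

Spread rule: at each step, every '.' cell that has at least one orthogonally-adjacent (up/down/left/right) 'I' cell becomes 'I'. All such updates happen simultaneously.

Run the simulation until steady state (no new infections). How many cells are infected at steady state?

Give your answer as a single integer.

Answer: 40

Derivation:
Step 0 (initial): 1 infected
Step 1: +2 new -> 3 infected
Step 2: +3 new -> 6 infected
Step 3: +4 new -> 10 infected
Step 4: +6 new -> 16 infected
Step 5: +5 new -> 21 infected
Step 6: +5 new -> 26 infected
Step 7: +2 new -> 28 infected
Step 8: +1 new -> 29 infected
Step 9: +1 new -> 30 infected
Step 10: +1 new -> 31 infected
Step 11: +2 new -> 33 infected
Step 12: +1 new -> 34 infected
Step 13: +1 new -> 35 infected
Step 14: +1 new -> 36 infected
Step 15: +1 new -> 37 infected
Step 16: +2 new -> 39 infected
Step 17: +1 new -> 40 infected
Step 18: +0 new -> 40 infected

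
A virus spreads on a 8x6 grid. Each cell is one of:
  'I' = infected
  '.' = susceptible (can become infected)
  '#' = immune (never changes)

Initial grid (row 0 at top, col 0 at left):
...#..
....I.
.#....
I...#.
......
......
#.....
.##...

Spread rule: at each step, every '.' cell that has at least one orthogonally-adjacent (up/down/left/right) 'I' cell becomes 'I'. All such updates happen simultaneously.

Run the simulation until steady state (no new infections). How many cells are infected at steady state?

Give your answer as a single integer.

Answer: 41

Derivation:
Step 0 (initial): 2 infected
Step 1: +7 new -> 9 infected
Step 2: +8 new -> 17 infected
Step 3: +8 new -> 25 infected
Step 4: +5 new -> 30 infected
Step 5: +4 new -> 34 infected
Step 6: +3 new -> 37 infected
Step 7: +3 new -> 40 infected
Step 8: +1 new -> 41 infected
Step 9: +0 new -> 41 infected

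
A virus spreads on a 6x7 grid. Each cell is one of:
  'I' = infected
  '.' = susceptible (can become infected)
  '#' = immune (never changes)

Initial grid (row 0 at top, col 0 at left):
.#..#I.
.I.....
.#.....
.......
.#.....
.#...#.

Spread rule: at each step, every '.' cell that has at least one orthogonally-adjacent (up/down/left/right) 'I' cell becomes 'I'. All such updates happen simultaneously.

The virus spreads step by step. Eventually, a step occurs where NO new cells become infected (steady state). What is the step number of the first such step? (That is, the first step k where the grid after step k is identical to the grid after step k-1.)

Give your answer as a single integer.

Step 0 (initial): 2 infected
Step 1: +4 new -> 6 infected
Step 2: +8 new -> 14 infected
Step 3: +7 new -> 21 infected
Step 4: +7 new -> 28 infected
Step 5: +5 new -> 33 infected
Step 6: +3 new -> 36 infected
Step 7: +0 new -> 36 infected

Answer: 7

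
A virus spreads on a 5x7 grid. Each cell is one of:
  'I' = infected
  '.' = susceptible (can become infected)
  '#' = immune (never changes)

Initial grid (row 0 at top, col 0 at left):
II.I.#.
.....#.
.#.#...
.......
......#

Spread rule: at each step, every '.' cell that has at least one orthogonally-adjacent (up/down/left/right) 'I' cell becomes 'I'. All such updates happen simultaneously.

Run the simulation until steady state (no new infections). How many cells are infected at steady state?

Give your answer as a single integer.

Answer: 30

Derivation:
Step 0 (initial): 3 infected
Step 1: +5 new -> 8 infected
Step 2: +3 new -> 11 infected
Step 3: +3 new -> 14 infected
Step 4: +5 new -> 19 infected
Step 5: +6 new -> 25 infected
Step 6: +4 new -> 29 infected
Step 7: +1 new -> 30 infected
Step 8: +0 new -> 30 infected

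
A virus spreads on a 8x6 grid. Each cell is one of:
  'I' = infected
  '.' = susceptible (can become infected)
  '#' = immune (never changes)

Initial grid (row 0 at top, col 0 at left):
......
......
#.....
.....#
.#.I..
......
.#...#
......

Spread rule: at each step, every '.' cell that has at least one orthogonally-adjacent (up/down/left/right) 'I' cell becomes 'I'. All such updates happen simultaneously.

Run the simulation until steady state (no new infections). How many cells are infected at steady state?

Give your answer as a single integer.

Answer: 43

Derivation:
Step 0 (initial): 1 infected
Step 1: +4 new -> 5 infected
Step 2: +7 new -> 12 infected
Step 3: +9 new -> 21 infected
Step 4: +9 new -> 30 infected
Step 5: +8 new -> 38 infected
Step 6: +4 new -> 42 infected
Step 7: +1 new -> 43 infected
Step 8: +0 new -> 43 infected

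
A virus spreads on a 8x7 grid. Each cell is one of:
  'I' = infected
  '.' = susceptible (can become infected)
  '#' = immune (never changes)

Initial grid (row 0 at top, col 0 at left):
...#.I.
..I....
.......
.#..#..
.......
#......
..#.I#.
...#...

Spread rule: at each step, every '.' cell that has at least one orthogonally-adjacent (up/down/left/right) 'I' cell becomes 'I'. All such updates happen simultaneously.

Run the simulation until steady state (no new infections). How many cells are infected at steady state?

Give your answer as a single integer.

Answer: 49

Derivation:
Step 0 (initial): 3 infected
Step 1: +10 new -> 13 infected
Step 2: +12 new -> 25 infected
Step 3: +12 new -> 37 infected
Step 4: +6 new -> 43 infected
Step 5: +2 new -> 45 infected
Step 6: +2 new -> 47 infected
Step 7: +2 new -> 49 infected
Step 8: +0 new -> 49 infected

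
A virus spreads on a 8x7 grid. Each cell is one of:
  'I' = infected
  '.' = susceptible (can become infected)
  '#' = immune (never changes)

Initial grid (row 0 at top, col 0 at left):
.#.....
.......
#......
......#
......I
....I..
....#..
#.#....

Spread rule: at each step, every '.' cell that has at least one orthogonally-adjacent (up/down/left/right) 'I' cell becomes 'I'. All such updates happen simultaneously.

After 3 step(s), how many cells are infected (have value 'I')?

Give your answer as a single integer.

Answer: 23

Derivation:
Step 0 (initial): 2 infected
Step 1: +5 new -> 7 infected
Step 2: +7 new -> 14 infected
Step 3: +9 new -> 23 infected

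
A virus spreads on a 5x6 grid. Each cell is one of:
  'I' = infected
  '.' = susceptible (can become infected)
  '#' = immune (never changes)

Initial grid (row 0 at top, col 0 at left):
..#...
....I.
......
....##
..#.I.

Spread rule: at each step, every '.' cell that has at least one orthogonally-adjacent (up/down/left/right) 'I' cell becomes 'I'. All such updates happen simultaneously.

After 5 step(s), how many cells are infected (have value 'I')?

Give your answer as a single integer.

Answer: 25

Derivation:
Step 0 (initial): 2 infected
Step 1: +6 new -> 8 infected
Step 2: +6 new -> 14 infected
Step 3: +3 new -> 17 infected
Step 4: +4 new -> 21 infected
Step 5: +4 new -> 25 infected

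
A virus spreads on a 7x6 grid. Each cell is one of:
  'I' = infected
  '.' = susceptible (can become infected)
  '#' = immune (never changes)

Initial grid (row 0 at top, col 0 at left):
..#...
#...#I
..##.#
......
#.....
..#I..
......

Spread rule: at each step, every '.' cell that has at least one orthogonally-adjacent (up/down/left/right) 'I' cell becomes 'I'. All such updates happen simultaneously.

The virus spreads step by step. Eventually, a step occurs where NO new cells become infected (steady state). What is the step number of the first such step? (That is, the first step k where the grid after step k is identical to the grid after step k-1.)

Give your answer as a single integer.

Step 0 (initial): 2 infected
Step 1: +4 new -> 6 infected
Step 2: +7 new -> 13 infected
Step 3: +7 new -> 20 infected
Step 4: +6 new -> 26 infected
Step 5: +4 new -> 30 infected
Step 6: +2 new -> 32 infected
Step 7: +1 new -> 33 infected
Step 8: +1 new -> 34 infected
Step 9: +0 new -> 34 infected

Answer: 9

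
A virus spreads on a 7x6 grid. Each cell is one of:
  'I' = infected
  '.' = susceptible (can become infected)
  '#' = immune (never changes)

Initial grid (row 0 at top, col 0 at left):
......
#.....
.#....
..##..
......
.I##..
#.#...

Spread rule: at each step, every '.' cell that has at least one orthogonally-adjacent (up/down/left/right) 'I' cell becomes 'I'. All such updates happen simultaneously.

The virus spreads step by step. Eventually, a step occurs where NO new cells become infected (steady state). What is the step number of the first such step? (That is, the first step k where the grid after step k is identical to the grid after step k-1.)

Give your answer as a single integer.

Answer: 13

Derivation:
Step 0 (initial): 1 infected
Step 1: +3 new -> 4 infected
Step 2: +3 new -> 7 infected
Step 3: +2 new -> 9 infected
Step 4: +2 new -> 11 infected
Step 5: +3 new -> 14 infected
Step 6: +4 new -> 18 infected
Step 7: +5 new -> 23 infected
Step 8: +4 new -> 27 infected
Step 9: +3 new -> 30 infected
Step 10: +2 new -> 32 infected
Step 11: +1 new -> 33 infected
Step 12: +1 new -> 34 infected
Step 13: +0 new -> 34 infected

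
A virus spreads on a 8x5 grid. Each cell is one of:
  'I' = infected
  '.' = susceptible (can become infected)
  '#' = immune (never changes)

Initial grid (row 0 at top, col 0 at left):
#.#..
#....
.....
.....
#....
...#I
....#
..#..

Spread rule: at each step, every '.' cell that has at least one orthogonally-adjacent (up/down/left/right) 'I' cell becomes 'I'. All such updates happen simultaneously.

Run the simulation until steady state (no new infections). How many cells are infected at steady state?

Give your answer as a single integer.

Step 0 (initial): 1 infected
Step 1: +1 new -> 2 infected
Step 2: +2 new -> 4 infected
Step 3: +3 new -> 7 infected
Step 4: +5 new -> 12 infected
Step 5: +6 new -> 18 infected
Step 6: +7 new -> 25 infected
Step 7: +5 new -> 30 infected
Step 8: +3 new -> 33 infected
Step 9: +0 new -> 33 infected

Answer: 33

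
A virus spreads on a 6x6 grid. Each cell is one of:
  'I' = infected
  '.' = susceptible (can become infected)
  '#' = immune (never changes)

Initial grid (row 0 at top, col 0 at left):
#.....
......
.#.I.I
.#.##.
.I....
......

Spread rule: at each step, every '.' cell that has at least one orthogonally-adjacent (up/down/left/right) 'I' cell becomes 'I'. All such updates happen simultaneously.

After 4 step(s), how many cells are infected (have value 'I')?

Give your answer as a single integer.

Step 0 (initial): 3 infected
Step 1: +8 new -> 11 infected
Step 2: +10 new -> 21 infected
Step 3: +7 new -> 28 infected
Step 4: +3 new -> 31 infected

Answer: 31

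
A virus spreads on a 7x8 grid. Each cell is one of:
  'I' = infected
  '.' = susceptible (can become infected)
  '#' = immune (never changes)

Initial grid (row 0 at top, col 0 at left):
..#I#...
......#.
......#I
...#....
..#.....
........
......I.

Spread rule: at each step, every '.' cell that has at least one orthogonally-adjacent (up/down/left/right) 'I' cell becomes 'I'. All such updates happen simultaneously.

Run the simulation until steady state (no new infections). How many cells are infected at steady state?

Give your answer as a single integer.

Step 0 (initial): 3 infected
Step 1: +6 new -> 9 infected
Step 2: +10 new -> 19 infected
Step 3: +9 new -> 28 infected
Step 4: +10 new -> 38 infected
Step 5: +6 new -> 44 infected
Step 6: +4 new -> 48 infected
Step 7: +2 new -> 50 infected
Step 8: +0 new -> 50 infected

Answer: 50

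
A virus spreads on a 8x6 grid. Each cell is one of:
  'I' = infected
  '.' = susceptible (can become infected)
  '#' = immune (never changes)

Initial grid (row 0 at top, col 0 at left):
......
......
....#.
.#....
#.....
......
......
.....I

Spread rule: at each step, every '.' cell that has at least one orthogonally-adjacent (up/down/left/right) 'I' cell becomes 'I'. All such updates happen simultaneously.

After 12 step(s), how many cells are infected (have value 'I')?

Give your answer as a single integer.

Step 0 (initial): 1 infected
Step 1: +2 new -> 3 infected
Step 2: +3 new -> 6 infected
Step 3: +4 new -> 10 infected
Step 4: +5 new -> 15 infected
Step 5: +6 new -> 21 infected
Step 6: +5 new -> 26 infected
Step 7: +6 new -> 32 infected
Step 8: +3 new -> 35 infected
Step 9: +3 new -> 38 infected
Step 10: +3 new -> 41 infected
Step 11: +3 new -> 44 infected
Step 12: +1 new -> 45 infected

Answer: 45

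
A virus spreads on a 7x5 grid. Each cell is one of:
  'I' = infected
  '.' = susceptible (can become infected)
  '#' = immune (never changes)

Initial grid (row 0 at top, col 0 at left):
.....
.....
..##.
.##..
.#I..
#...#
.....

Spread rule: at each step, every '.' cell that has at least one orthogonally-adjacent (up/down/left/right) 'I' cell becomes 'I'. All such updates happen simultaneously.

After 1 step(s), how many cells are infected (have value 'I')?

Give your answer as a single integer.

Step 0 (initial): 1 infected
Step 1: +2 new -> 3 infected

Answer: 3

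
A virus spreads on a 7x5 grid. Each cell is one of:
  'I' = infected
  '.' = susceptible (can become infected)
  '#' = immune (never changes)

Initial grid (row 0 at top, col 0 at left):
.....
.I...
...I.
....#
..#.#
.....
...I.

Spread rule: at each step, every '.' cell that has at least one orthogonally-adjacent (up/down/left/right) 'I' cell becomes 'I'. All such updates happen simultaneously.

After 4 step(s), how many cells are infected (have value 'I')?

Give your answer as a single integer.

Answer: 32

Derivation:
Step 0 (initial): 3 infected
Step 1: +11 new -> 14 infected
Step 2: +11 new -> 25 infected
Step 3: +5 new -> 30 infected
Step 4: +2 new -> 32 infected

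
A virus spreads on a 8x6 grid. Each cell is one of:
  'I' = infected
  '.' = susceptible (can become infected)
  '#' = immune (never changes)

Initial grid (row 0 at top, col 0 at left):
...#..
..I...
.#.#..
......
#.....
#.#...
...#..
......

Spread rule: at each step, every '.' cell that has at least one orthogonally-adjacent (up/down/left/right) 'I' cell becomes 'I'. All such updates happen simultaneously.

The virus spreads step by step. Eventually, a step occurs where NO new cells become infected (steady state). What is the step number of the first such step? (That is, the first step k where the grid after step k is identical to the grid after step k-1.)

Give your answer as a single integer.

Step 0 (initial): 1 infected
Step 1: +4 new -> 5 infected
Step 2: +4 new -> 9 infected
Step 3: +8 new -> 17 infected
Step 4: +6 new -> 23 infected
Step 5: +4 new -> 27 infected
Step 6: +3 new -> 30 infected
Step 7: +5 new -> 35 infected
Step 8: +4 new -> 39 infected
Step 9: +2 new -> 41 infected
Step 10: +0 new -> 41 infected

Answer: 10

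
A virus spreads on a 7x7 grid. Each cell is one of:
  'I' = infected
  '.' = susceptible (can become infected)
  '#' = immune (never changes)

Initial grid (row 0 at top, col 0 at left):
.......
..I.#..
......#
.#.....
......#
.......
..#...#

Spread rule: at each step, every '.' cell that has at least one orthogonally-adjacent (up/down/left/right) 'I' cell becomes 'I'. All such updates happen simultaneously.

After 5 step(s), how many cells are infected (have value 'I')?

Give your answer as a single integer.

Answer: 31

Derivation:
Step 0 (initial): 1 infected
Step 1: +4 new -> 5 infected
Step 2: +6 new -> 11 infected
Step 3: +6 new -> 17 infected
Step 4: +7 new -> 24 infected
Step 5: +7 new -> 31 infected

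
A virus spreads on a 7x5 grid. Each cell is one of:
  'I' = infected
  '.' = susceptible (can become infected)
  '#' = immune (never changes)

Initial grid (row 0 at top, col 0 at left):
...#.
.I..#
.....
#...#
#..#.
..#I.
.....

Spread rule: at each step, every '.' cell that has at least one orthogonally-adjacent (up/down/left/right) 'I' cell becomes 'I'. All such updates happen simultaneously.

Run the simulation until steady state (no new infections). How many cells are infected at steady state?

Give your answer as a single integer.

Answer: 27

Derivation:
Step 0 (initial): 2 infected
Step 1: +6 new -> 8 infected
Step 2: +9 new -> 17 infected
Step 3: +4 new -> 21 infected
Step 4: +5 new -> 26 infected
Step 5: +1 new -> 27 infected
Step 6: +0 new -> 27 infected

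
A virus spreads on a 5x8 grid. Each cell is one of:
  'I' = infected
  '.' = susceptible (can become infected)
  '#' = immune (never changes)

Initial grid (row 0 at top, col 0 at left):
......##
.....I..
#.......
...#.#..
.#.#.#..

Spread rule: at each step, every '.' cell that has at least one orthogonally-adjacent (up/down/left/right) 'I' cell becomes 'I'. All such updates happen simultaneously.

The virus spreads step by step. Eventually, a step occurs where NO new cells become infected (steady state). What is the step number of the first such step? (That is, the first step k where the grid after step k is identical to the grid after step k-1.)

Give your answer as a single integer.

Answer: 9

Derivation:
Step 0 (initial): 1 infected
Step 1: +4 new -> 5 infected
Step 2: +5 new -> 10 infected
Step 3: +6 new -> 16 infected
Step 4: +6 new -> 22 infected
Step 5: +5 new -> 27 infected
Step 6: +3 new -> 30 infected
Step 7: +1 new -> 31 infected
Step 8: +1 new -> 32 infected
Step 9: +0 new -> 32 infected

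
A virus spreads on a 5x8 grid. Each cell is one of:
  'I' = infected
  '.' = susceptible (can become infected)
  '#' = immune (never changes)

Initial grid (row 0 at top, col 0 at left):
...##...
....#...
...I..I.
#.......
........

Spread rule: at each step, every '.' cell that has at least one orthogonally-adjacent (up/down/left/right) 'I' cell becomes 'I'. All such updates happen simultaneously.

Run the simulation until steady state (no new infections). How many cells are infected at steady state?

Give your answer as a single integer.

Answer: 36

Derivation:
Step 0 (initial): 2 infected
Step 1: +8 new -> 10 infected
Step 2: +11 new -> 21 infected
Step 3: +10 new -> 31 infected
Step 4: +3 new -> 34 infected
Step 5: +2 new -> 36 infected
Step 6: +0 new -> 36 infected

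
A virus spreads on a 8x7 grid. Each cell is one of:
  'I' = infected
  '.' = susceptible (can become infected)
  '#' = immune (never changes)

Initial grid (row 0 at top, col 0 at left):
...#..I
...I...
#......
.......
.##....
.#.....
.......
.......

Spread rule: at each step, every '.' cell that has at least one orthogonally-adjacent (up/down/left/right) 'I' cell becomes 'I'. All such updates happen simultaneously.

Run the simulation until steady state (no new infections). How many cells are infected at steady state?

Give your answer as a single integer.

Step 0 (initial): 2 infected
Step 1: +5 new -> 7 infected
Step 2: +8 new -> 15 infected
Step 3: +8 new -> 23 infected
Step 4: +6 new -> 29 infected
Step 5: +6 new -> 35 infected
Step 6: +6 new -> 41 infected
Step 7: +6 new -> 47 infected
Step 8: +3 new -> 50 infected
Step 9: +1 new -> 51 infected
Step 10: +0 new -> 51 infected

Answer: 51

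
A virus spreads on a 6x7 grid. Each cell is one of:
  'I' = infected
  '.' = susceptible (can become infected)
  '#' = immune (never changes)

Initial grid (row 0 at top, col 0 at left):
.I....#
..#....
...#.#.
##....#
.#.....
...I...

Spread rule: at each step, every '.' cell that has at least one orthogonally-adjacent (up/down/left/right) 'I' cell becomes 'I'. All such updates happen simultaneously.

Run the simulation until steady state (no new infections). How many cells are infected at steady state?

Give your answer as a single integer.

Step 0 (initial): 2 infected
Step 1: +6 new -> 8 infected
Step 2: +8 new -> 16 infected
Step 3: +9 new -> 25 infected
Step 4: +6 new -> 31 infected
Step 5: +1 new -> 32 infected
Step 6: +1 new -> 33 infected
Step 7: +1 new -> 34 infected
Step 8: +0 new -> 34 infected

Answer: 34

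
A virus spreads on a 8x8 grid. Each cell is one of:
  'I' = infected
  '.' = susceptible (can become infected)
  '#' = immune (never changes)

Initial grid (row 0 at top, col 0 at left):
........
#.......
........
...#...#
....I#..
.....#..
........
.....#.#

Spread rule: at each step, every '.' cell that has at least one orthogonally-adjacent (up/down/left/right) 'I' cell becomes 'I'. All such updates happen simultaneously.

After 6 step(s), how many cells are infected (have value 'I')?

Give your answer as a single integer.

Step 0 (initial): 1 infected
Step 1: +3 new -> 4 infected
Step 2: +5 new -> 9 infected
Step 3: +10 new -> 19 infected
Step 4: +12 new -> 31 infected
Step 5: +14 new -> 45 infected
Step 6: +8 new -> 53 infected

Answer: 53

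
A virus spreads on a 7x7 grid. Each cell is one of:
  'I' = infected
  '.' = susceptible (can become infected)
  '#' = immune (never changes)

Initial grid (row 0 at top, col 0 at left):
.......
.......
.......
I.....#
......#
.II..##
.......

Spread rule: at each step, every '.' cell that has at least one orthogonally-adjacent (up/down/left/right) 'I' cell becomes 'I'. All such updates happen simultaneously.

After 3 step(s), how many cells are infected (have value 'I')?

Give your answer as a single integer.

Step 0 (initial): 3 infected
Step 1: +9 new -> 12 infected
Step 2: +7 new -> 19 infected
Step 3: +6 new -> 25 infected

Answer: 25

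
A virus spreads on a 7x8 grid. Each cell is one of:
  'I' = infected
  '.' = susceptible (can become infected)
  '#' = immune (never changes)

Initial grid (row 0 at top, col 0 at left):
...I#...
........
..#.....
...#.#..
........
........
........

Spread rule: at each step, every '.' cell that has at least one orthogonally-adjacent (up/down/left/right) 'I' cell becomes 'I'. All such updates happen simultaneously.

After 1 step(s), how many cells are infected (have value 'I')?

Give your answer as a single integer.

Step 0 (initial): 1 infected
Step 1: +2 new -> 3 infected

Answer: 3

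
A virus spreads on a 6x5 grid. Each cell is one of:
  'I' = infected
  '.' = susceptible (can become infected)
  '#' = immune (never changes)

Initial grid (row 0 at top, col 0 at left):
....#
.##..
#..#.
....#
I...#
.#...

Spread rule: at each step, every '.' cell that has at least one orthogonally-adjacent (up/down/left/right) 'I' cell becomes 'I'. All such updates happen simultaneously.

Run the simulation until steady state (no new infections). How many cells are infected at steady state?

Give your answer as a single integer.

Step 0 (initial): 1 infected
Step 1: +3 new -> 4 infected
Step 2: +2 new -> 6 infected
Step 3: +4 new -> 10 infected
Step 4: +3 new -> 13 infected
Step 5: +1 new -> 14 infected
Step 6: +0 new -> 14 infected

Answer: 14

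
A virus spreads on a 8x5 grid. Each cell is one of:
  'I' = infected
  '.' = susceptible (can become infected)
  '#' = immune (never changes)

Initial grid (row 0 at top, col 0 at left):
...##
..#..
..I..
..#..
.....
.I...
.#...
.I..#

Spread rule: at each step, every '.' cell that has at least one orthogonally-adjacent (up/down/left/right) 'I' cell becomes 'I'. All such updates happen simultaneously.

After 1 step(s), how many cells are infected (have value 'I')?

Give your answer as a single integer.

Step 0 (initial): 3 infected
Step 1: +7 new -> 10 infected

Answer: 10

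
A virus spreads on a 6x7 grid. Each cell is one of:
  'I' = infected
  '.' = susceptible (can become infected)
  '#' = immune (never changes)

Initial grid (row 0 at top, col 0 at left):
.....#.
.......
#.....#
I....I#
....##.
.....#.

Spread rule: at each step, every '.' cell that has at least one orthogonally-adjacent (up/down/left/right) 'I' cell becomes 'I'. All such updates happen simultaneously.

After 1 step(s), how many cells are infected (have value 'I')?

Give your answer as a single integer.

Step 0 (initial): 2 infected
Step 1: +4 new -> 6 infected

Answer: 6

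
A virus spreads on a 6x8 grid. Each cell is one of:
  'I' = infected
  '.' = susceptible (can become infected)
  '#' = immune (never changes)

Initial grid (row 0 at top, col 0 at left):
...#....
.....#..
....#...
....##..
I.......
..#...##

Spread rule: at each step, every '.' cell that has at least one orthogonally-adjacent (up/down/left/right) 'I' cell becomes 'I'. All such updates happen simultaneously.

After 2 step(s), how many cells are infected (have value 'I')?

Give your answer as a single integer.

Step 0 (initial): 1 infected
Step 1: +3 new -> 4 infected
Step 2: +4 new -> 8 infected

Answer: 8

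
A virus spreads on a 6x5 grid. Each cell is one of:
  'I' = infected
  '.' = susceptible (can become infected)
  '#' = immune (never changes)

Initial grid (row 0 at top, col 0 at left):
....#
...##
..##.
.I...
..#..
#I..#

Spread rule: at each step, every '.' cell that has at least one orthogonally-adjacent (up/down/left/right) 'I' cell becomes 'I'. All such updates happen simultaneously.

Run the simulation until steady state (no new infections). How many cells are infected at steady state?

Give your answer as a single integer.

Answer: 22

Derivation:
Step 0 (initial): 2 infected
Step 1: +5 new -> 7 infected
Step 2: +5 new -> 12 infected
Step 3: +5 new -> 17 infected
Step 4: +4 new -> 21 infected
Step 5: +1 new -> 22 infected
Step 6: +0 new -> 22 infected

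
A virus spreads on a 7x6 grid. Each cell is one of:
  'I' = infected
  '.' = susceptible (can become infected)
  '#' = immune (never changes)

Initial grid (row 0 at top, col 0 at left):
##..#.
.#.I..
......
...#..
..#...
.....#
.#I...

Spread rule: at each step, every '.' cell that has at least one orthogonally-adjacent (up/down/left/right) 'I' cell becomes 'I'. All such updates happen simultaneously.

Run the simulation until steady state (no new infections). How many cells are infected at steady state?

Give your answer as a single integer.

Step 0 (initial): 2 infected
Step 1: +6 new -> 8 infected
Step 2: +7 new -> 15 infected
Step 3: +10 new -> 25 infected
Step 4: +6 new -> 31 infected
Step 5: +3 new -> 34 infected
Step 6: +0 new -> 34 infected

Answer: 34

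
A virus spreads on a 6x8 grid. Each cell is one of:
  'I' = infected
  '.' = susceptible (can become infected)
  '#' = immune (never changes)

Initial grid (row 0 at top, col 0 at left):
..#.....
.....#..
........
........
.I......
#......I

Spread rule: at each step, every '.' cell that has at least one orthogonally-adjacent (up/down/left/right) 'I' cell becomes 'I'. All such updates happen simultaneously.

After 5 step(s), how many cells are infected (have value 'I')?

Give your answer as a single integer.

Answer: 40

Derivation:
Step 0 (initial): 2 infected
Step 1: +6 new -> 8 infected
Step 2: +8 new -> 16 infected
Step 3: +10 new -> 26 infected
Step 4: +8 new -> 34 infected
Step 5: +6 new -> 40 infected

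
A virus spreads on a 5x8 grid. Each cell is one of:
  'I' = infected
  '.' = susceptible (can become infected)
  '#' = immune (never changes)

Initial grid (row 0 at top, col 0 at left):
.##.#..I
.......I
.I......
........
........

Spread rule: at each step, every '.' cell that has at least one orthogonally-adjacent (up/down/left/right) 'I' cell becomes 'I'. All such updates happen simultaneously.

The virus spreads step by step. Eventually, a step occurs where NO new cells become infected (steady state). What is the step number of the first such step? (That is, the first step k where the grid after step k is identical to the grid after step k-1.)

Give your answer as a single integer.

Answer: 6

Derivation:
Step 0 (initial): 3 infected
Step 1: +7 new -> 10 infected
Step 2: +10 new -> 20 infected
Step 3: +10 new -> 30 infected
Step 4: +5 new -> 35 infected
Step 5: +2 new -> 37 infected
Step 6: +0 new -> 37 infected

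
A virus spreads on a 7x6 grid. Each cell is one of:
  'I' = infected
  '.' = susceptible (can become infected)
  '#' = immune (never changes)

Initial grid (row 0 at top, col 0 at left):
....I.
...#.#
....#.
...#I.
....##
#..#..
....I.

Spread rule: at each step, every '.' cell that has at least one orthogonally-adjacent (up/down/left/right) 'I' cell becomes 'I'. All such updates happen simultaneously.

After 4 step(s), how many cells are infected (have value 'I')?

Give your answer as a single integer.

Answer: 24

Derivation:
Step 0 (initial): 3 infected
Step 1: +7 new -> 10 infected
Step 2: +4 new -> 14 infected
Step 3: +4 new -> 18 infected
Step 4: +6 new -> 24 infected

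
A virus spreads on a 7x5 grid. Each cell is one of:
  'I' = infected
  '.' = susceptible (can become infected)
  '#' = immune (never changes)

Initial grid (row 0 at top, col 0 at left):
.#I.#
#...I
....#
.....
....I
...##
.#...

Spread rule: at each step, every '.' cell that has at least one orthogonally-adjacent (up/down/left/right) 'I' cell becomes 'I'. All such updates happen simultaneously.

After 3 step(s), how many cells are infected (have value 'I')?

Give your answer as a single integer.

Answer: 17

Derivation:
Step 0 (initial): 3 infected
Step 1: +5 new -> 8 infected
Step 2: +5 new -> 13 infected
Step 3: +4 new -> 17 infected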